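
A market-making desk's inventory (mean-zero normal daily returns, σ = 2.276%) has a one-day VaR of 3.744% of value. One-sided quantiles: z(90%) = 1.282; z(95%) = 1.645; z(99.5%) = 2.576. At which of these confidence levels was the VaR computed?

Implied z = VaR/σ = 3.744 / 2.276 = 1.645.
This matches z(95%) = 1.645.

95%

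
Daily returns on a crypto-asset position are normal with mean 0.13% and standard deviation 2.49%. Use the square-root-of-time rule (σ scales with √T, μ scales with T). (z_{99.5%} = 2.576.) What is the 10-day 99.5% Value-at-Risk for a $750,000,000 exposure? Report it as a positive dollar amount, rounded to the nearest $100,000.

$142,400,000

σ_{10d} = 2.49% × √10 = 7.874%; μ_{10d} = 10 × 0.13% = 1.300%.
VaR = −(1.300%) + 2.576 × 7.874% = 18.983%.
On $750,000,000: 0.18983 × $750,000,000 = $142,372,500.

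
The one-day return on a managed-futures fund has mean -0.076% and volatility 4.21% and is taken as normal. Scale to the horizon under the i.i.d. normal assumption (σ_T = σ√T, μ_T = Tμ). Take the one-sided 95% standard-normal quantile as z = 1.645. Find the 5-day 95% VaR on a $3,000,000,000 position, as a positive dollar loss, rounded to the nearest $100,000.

$476,000,000

σ_{5d} = 4.21% × √5 = 9.414%; μ_{5d} = 5 × -0.076% = -0.380%.
VaR = −(-0.380%) + 1.645 × 9.414% = 15.866%.
On $3,000,000,000: 0.15866 × $3,000,000,000 = $475,980,000.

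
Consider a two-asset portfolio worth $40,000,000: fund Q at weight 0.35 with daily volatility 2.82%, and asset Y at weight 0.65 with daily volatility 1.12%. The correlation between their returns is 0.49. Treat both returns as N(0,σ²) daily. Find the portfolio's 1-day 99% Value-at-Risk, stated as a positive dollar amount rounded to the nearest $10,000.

$1,380,000

σ_p² = 0.35²·2.82² + 0.65²·1.12² + 2·0.49·0.35·0.65·2.82·1.12 = 2.2083 (%²).
σ_p = √2.2083 = 1.486%.
At 99%, z = 2.326.
VaR = 2.326 × 1.486% = 3.456%; on $40,000,000 that is $1,382,400.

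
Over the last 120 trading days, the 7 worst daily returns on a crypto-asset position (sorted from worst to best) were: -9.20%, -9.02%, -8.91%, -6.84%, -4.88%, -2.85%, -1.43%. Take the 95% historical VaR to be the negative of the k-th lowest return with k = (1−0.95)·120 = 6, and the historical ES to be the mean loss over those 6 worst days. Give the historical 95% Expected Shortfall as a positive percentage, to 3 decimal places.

6.950%

The 6 worst returns sum to -41.70%.
ES = −(-41.70%) / 6 = 6.95% ≈ 6.950%.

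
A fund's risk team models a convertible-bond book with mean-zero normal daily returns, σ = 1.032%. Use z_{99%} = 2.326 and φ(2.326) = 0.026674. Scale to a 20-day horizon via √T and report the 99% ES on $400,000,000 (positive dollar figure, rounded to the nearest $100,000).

σ_{20d} = 1.032% × √20 = 4.615%.
ES multiplier = φ(z)/(1−α) = 0.026674/0.01 = 2.667.
ES = 4.615% × 2.667 = 12.308%; on $400,000,000: $49,232,000.

$49,200,000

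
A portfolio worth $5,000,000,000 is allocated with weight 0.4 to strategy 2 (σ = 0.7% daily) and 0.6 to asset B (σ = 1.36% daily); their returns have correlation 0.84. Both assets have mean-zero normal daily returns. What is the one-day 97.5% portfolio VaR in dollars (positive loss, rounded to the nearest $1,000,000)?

$104,000,000

σ_p² = 0.4²·0.7² + 0.6²·1.36² + 2·0.84·0.4·0.6·0.7·1.36 = 1.1281 (%²).
σ_p = √1.1281 = 1.062%.
At 97.5%, z = 1.960.
VaR = 1.960 × 1.062% = 2.082%; on $5,000,000,000 that is $104,100,000.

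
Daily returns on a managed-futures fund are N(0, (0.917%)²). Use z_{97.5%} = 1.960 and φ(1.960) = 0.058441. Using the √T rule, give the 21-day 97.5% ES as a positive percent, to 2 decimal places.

9.82%

σ_{21d} = 0.917% × √21 = 4.202%.
ES multiplier = φ(z)/(1−α) = 0.058441/0.025 = 2.338.
ES = 4.202% × 2.338 = 9.824%.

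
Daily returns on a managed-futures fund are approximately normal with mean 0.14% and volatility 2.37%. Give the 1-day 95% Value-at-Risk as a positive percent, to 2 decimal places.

3.76%

At 95% one-sided, z = 1.645.
VaR = −μ + z·σ = −(0.14%) + 1.645 × 2.37% = 3.759%.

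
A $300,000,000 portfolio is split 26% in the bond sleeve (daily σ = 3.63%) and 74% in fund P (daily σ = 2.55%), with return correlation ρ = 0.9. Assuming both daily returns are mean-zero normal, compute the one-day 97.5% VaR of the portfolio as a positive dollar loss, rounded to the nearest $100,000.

σ_p² = 0.26²·3.63² + 0.74²·2.55² + 2·0.9·0.26·0.74·3.63·2.55 = 7.6572 (%²).
σ_p = √7.6572 = 2.767%.
At 97.5%, z = 1.960.
VaR = 1.960 × 2.767% = 5.423%; on $300,000,000 that is $16,269,000.

$16,300,000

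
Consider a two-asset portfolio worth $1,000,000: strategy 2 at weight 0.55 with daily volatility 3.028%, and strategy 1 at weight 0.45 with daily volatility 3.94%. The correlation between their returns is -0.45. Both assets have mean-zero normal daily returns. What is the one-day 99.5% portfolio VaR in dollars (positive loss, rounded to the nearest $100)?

$46,500

σ_p² = 0.55²·3.028² + 0.45²·3.94² + 2·-0.45·0.55·0.45·3.028·3.94 = 3.2596 (%²).
σ_p = √3.2596 = 1.805%.
At 99.5%, z = 2.576.
VaR = 2.576 × 1.805% = 4.650%; on $1,000,000 that is $46,500.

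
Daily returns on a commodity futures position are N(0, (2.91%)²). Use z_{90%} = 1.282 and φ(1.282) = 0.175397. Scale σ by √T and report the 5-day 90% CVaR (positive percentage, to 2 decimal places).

σ_{5d} = 2.91% × √5 = 6.507%.
ES multiplier = φ(z)/(1−α) = 0.175397/0.1 = 1.754.
ES = 6.507% × 1.754 = 11.413%.

11.41%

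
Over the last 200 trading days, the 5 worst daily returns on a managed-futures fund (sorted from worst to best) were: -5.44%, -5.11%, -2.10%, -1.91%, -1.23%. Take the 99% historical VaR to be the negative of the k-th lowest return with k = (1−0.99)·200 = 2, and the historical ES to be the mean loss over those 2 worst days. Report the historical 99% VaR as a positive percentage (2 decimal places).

k = 2; the 2nd lowest return is -5.11%, so VaR = 5.11%.

5.11%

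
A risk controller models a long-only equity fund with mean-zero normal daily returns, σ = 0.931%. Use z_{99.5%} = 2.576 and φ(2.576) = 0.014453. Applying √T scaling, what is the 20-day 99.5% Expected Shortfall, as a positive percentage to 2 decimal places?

12.04%

σ_{20d} = 0.931% × √20 = 4.164%.
ES multiplier = φ(z)/(1−α) = 0.014453/0.005 = 2.891.
ES = 4.164% × 2.891 = 12.038%.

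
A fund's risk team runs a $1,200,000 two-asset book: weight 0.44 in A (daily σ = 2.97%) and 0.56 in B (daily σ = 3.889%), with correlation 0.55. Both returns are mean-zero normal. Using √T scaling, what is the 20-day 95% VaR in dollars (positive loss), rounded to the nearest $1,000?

$273,000

σ_p = √(0.44²·2.97² + 0.56²·3.889² + 2·0.55·0.44·0.56·2.97·3.889) = 3.095%.
σ_{20d} = 3.095% × √20 = 13.841%.
z(95%) = 1.645.
VaR = 1.645 × 13.841% = 22.768%; on $1,200,000 that is $273,216.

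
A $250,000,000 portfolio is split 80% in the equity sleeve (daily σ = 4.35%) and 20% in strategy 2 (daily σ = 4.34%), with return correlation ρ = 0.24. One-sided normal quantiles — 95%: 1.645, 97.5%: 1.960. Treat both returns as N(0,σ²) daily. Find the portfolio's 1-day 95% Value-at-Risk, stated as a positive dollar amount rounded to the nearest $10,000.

$15,560,000

σ_p² = 0.8²·4.35² + 0.2²·4.34² + 2·0.24·0.8·0.2·4.35·4.34 = 14.3137 (%²).
σ_p = √14.3137 = 3.783%.
VaR = 1.645 × 3.783% = 6.223%; on $250,000,000 that is $15,557,500.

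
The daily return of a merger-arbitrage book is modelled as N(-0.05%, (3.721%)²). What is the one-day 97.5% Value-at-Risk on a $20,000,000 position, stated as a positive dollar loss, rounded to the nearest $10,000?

At 97.5% one-sided, z = 1.960.
VaR = −μ + z·σ = −(-0.05%) + 1.960 × 3.721% = 7.343%.
On $20,000,000: 0.07343 × $20,000,000 = $1,468,600.

$1,470,000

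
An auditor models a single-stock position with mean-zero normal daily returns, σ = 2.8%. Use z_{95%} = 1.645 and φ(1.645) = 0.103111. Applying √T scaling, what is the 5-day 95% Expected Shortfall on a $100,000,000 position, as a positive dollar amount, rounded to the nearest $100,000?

σ_{5d} = 2.8% × √5 = 6.261%.
ES multiplier = φ(z)/(1−α) = 0.103111/0.05 = 2.062.
ES = 6.261% × 2.062 = 12.910%; on $100,000,000: $12,910,000.

$12,900,000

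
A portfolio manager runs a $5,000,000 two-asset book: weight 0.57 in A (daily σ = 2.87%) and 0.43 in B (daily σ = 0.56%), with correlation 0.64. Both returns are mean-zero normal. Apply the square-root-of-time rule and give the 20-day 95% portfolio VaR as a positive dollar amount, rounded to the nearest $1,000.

$662,000

σ_p = √(0.57²·2.87² + 0.43²·0.56² + 2·0.64·0.57·0.43·2.87·0.56) = 1.800%.
σ_{20d} = 1.800% × √20 = 8.050%.
z(95%) = 1.645.
VaR = 1.645 × 8.050% = 13.242%; on $5,000,000 that is $662,100.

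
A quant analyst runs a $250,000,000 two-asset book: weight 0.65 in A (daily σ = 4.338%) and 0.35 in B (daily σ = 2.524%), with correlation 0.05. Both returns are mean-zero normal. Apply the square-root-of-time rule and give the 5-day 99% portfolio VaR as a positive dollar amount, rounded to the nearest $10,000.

σ_p = √(0.65²·4.338² + 0.35²·2.524² + 2·0.05·0.65·0.35·4.338·2.524) = 2.997%.
σ_{5d} = 2.997% × √5 = 6.701%.
z(99%) = 2.326.
VaR = 2.326 × 6.701% = 15.587%; on $250,000,000 that is $38,967,500.

$38,970,000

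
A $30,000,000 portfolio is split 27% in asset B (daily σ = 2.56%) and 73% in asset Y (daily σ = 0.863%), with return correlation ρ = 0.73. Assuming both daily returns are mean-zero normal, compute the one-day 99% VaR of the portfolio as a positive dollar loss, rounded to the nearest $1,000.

$858,000

σ_p² = 0.27²·2.56² + 0.73²·0.863² + 2·0.73·0.27·0.73·2.56·0.863 = 1.5104 (%²).
σ_p = √1.5104 = 1.229%.
At 99%, z = 2.326.
VaR = 2.326 × 1.229% = 2.859%; on $30,000,000 that is $857,700.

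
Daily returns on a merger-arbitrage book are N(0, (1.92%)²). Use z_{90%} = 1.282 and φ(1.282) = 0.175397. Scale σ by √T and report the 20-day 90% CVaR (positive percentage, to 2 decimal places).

σ_{20d} = 1.92% × √20 = 8.587%.
ES multiplier = φ(z)/(1−α) = 0.175397/0.1 = 1.754.
ES = 8.587% × 1.754 = 15.062%.

15.06%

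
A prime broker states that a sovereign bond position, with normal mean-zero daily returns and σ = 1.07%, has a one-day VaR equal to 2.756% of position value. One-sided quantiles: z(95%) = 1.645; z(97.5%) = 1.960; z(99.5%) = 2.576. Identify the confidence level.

Implied z = VaR/σ = 2.756 / 1.07 = 2.576.
This matches z(99.5%) = 2.576.

99.5%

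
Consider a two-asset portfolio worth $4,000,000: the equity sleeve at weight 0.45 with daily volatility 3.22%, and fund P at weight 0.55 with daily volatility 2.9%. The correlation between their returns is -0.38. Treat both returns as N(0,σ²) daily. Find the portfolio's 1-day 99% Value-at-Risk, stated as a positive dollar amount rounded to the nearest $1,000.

$158,000

σ_p² = 0.45²·3.22² + 0.55²·2.9² + 2·-0.38·0.45·0.55·3.22·2.9 = 2.8871 (%²).
σ_p = √2.8871 = 1.699%.
At 99%, z = 2.326.
VaR = 2.326 × 1.699% = 3.952%; on $4,000,000 that is $158,080.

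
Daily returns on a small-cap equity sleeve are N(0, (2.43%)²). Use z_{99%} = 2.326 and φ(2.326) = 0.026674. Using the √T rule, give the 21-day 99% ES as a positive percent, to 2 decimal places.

σ_{21d} = 2.43% × √21 = 11.136%.
ES multiplier = φ(z)/(1−α) = 0.026674/0.01 = 2.667.
ES = 11.136% × 2.667 = 29.700%.

29.70%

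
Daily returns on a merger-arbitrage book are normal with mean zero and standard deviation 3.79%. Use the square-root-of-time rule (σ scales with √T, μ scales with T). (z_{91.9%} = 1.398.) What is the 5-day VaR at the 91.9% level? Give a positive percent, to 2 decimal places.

σ_{5d} = 3.79% × √5 = 8.475%.
VaR = 1.398 × 8.475% = 11.848%.

11.85%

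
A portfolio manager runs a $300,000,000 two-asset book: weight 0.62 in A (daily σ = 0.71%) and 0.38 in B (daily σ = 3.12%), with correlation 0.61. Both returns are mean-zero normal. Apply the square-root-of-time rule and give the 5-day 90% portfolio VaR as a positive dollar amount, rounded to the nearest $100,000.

σ_p = √(0.62²·0.71² + 0.38²·3.12² + 2·0.61·0.62·0.38·0.71·3.12) = 1.495%.
σ_{5d} = 1.495% × √5 = 3.343%.
z(90%) = 1.282.
VaR = 1.282 × 3.343% = 4.286%; on $300,000,000 that is $12,858,000.

$12,900,000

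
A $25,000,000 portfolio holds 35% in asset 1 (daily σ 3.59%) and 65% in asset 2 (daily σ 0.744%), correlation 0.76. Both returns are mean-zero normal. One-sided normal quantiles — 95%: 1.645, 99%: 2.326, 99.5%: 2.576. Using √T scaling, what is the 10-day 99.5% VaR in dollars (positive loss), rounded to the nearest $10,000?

$3,370,000

σ_p = √(0.35²·3.59² + 0.65²·0.744² + 2·0.76·0.35·0.65·3.59·0.744) = 1.654%.
σ_{10d} = 1.654% × √10 = 5.230%.
VaR = 2.576 × 5.230% = 13.472%; on $25,000,000 that is $3,368,000.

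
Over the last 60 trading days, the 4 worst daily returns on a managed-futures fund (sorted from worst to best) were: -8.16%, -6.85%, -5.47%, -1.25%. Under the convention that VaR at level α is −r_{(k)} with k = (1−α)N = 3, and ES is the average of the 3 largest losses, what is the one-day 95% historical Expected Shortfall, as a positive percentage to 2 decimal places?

6.83%

The 3 worst returns sum to -20.48%.
ES = −(-20.48%) / 3 = 6.8266…% ≈ 6.83%.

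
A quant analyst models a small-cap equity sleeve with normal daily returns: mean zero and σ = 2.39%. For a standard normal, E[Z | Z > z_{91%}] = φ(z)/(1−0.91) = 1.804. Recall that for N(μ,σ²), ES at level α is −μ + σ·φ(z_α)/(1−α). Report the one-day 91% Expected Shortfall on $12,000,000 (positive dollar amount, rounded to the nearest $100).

$517,400

ES = 2.39% × 1.804 = 4.312%.
On $12,000,000: 0.04312 × $12,000,000 = $517,440.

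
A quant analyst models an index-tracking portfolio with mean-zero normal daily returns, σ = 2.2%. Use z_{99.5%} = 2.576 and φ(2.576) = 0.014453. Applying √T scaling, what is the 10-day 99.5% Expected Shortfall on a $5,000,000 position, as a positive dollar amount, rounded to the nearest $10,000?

σ_{10d} = 2.2% × √10 = 6.957%.
ES multiplier = φ(z)/(1−α) = 0.014453/0.005 = 2.891.
ES = 6.957% × 2.891 = 20.113%; on $5,000,000: $1,005,650.

$1,010,000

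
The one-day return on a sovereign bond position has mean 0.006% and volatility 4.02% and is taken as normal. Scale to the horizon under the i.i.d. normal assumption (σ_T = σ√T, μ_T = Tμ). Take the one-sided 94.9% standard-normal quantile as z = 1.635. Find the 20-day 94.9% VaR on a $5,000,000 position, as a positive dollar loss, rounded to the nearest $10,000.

$1,460,000

σ_{20d} = 4.02% × √20 = 17.978%; μ_{20d} = 20 × 0.006% = 0.120%.
VaR = −(0.120%) + 1.635 × 17.978% = 29.274%.
On $5,000,000: 0.29274 × $5,000,000 = $1,463,700.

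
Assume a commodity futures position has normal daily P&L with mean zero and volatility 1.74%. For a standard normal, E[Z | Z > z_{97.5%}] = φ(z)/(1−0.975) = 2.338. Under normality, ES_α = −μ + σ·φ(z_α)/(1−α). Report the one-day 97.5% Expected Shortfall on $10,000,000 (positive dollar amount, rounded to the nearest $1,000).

ES = 1.74% × 2.338 = 4.068%.
On $10,000,000: 0.04068 × $10,000,000 = $406,800.

$407,000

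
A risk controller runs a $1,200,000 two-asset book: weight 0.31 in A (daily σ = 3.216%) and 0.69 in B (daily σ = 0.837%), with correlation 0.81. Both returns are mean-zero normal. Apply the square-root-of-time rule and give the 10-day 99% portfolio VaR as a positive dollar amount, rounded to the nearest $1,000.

$133,000

σ_p = √(0.31²·3.216² + 0.69²·0.837² + 2·0.81·0.31·0.69·3.216·0.837) = 1.503%.
σ_{10d} = 1.503% × √10 = 4.753%.
z(99%) = 2.326.
VaR = 2.326 × 4.753% = 11.055%; on $1,200,000 that is $132,660.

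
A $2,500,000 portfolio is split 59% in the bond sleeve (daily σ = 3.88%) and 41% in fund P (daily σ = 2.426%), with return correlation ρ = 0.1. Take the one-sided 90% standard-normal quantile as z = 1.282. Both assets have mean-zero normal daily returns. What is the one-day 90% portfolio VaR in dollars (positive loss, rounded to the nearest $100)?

$82,900

σ_p² = 0.59²·3.88² + 0.41²·2.426² + 2·0.1·0.59·0.41·3.88·2.426 = 6.6852 (%²).
σ_p = √6.6852 = 2.586%.
VaR = 1.282 × 2.586% = 3.315%; on $2,500,000 that is $82,875.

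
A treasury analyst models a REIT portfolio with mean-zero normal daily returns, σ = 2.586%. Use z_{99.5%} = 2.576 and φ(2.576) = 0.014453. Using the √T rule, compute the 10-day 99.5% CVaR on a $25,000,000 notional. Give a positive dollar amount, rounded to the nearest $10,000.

σ_{10d} = 2.586% × √10 = 8.178%.
ES multiplier = φ(z)/(1−α) = 0.014453/0.005 = 2.891.
ES = 8.178% × 2.891 = 23.643%; on $25,000,000: $5,910,750.

$5,910,000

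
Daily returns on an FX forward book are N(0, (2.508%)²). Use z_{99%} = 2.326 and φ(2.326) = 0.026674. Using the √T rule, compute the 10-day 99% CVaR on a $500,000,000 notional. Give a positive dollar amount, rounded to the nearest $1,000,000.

σ_{10d} = 2.508% × √10 = 7.931%.
ES multiplier = φ(z)/(1−α) = 0.026674/0.01 = 2.667.
ES = 7.931% × 2.667 = 21.152%; on $500,000,000: $105,760,000.

$106,000,000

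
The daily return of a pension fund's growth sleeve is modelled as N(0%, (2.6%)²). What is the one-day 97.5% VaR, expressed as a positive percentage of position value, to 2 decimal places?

5.10%

At 97.5% one-sided, z = 1.960.
VaR = z·σ = 1.960 × 2.6% = 5.096%.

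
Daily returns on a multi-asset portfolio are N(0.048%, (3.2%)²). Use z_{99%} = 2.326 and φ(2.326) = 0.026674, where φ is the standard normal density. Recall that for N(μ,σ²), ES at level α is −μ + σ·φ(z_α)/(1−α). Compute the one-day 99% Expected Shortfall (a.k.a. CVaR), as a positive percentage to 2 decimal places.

Tail multiplier: φ(z)/(1−α) = 0.026674 / 0.01 = 2.667.
ES = −(0.048%) + 3.2% × 2.667 = 8.486%.

8.49%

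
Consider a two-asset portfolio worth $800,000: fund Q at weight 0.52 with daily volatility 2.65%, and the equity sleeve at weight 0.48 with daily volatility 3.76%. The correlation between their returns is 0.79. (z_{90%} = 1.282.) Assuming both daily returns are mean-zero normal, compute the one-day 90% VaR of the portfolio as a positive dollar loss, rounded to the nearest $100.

σ_p² = 0.52²·2.65² + 0.48²·3.76² + 2·0.79·0.52·0.48·2.65·3.76 = 9.0857 (%²).
σ_p = √9.0857 = 3.014%.
VaR = 1.282 × 3.014% = 3.864%; on $800,000 that is $30,912.

$30,900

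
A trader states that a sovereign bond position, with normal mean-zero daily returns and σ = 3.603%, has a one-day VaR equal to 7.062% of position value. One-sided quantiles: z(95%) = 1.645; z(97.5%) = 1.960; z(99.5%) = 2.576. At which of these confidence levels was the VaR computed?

97.5%

Implied z = VaR/σ = 7.062 / 3.603 = 1.960.
This matches z(97.5%) = 1.960.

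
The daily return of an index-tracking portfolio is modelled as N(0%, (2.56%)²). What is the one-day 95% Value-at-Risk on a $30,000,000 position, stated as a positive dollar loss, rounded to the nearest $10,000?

At 95% one-sided, z = 1.645.
VaR = z·σ = 1.645 × 2.56% = 4.211%.
On $30,000,000: 0.04211 × $30,000,000 = $1,263,300.

$1,260,000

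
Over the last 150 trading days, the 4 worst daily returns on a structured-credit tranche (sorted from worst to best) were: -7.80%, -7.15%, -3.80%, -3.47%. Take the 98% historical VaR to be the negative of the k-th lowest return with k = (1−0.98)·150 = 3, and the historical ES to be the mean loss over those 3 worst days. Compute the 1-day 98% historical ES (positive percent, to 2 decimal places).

6.25%

The 3 worst returns sum to -18.75%.
ES = −(-18.75%) / 3 = 6.25%.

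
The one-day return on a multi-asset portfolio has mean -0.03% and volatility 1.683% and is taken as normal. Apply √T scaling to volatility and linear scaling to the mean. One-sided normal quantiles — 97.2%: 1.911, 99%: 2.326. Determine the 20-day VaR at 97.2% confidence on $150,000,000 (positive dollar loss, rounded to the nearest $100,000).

σ_{20d} = 1.683% × √20 = 7.527%; μ_{20d} = 20 × -0.03% = -0.600%.
VaR = −(-0.600%) + 1.911 × 7.527% = 14.984%.
On $150,000,000: 0.14984 × $150,000,000 = $22,476,000.

$22,500,000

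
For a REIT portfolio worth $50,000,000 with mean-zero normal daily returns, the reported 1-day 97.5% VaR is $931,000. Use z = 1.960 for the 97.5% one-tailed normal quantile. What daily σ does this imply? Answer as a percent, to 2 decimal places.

VaR as a fraction: $931,000 / $50,000,000 = 1.862%.
σ = VaR / z = 1.862% / 1.960 = 0.950%.

0.95%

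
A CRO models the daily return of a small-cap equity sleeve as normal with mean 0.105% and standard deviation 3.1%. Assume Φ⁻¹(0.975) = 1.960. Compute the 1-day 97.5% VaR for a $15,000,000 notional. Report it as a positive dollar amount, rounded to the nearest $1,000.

VaR = −μ + z·σ = −(0.105%) + 1.960 × 3.1% = 5.971%.
On $15,000,000: 0.05971 × $15,000,000 = $895,650.

$896,000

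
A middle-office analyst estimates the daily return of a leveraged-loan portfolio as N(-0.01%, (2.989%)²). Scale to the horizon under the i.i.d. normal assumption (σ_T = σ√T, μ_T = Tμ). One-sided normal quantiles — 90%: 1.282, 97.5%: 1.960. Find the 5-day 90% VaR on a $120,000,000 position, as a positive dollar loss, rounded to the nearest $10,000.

$10,340,000

σ_{5d} = 2.989% × √5 = 6.684%; μ_{5d} = 5 × -0.01% = -0.050%.
VaR = −(-0.050%) + 1.282 × 6.684% = 8.619%.
On $120,000,000: 0.08619 × $120,000,000 = $10,342,800.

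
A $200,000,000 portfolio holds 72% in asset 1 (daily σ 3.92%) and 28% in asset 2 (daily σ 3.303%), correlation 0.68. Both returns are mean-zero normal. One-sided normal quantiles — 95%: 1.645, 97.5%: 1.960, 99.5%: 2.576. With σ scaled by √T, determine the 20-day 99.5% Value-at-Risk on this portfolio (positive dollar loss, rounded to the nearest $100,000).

σ_p = √(0.72²·3.92² + 0.28²·3.303² + 2·0.68·0.72·0.28·3.92·3.303) = 3.517%.
σ_{20d} = 3.517% × √20 = 15.729%.
VaR = 2.576 × 15.729% = 40.518%; on $200,000,000 that is $81,036,000.

$81,000,000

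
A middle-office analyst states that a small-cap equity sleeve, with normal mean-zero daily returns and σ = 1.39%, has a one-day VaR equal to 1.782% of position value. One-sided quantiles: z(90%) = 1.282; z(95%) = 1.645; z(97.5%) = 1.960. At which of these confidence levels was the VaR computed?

Implied z = VaR/σ = 1.782 / 1.39 = 1.282.
This matches z(90%) = 1.282.

90%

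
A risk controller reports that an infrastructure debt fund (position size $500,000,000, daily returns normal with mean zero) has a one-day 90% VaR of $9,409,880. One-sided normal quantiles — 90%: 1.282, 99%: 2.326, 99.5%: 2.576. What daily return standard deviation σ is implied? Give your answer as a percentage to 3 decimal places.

VaR as a fraction: $9,409,880 / $500,000,000 = 1.882%.
σ = VaR / z = 1.882% / 1.282 = 1.468%.

1.468%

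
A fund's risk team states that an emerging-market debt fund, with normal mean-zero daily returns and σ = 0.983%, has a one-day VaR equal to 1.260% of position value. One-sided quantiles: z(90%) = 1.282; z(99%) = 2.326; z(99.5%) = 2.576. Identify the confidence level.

90%

Implied z = VaR/σ = 1.260 / 0.983 = 1.282.
This matches z(90%) = 1.282.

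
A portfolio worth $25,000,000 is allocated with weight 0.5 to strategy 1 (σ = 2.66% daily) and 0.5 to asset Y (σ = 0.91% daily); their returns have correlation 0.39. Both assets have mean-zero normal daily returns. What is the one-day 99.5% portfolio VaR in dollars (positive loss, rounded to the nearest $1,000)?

σ_p² = 0.5²·2.66² + 0.5²·0.91² + 2·0.39·0.5·0.5·2.66·0.91 = 2.4479 (%²).
σ_p = √2.4479 = 1.565%.
At 99.5%, z = 2.576.
VaR = 2.576 × 1.565% = 4.031%; on $25,000,000 that is $1,007,750.

$1,008,000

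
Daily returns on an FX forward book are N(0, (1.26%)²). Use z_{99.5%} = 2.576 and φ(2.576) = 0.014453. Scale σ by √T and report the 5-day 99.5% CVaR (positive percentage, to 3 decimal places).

σ_{5d} = 1.26% × √5 = 2.817%.
ES multiplier = φ(z)/(1−α) = 0.014453/0.005 = 2.891.
ES = 2.817% × 2.891 = 8.144%.

8.144%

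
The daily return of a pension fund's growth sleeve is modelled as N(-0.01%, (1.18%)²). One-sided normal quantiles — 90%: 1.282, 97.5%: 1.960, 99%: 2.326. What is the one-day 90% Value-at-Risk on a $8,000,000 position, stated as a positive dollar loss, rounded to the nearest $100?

VaR = −μ + z·σ = −(-0.01%) + 1.282 × 1.18% = 1.523%.
On $8,000,000: 0.01523 × $8,000,000 = $121,840.

$121,800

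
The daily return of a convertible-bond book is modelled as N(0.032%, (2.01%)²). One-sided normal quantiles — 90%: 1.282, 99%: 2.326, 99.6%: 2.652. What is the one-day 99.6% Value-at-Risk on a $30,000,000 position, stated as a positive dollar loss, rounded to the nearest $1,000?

$1,590,000

VaR = −μ + z·σ = −(0.032%) + 2.652 × 2.01% = 5.299%.
On $30,000,000: 0.05299 × $30,000,000 = $1,589,700.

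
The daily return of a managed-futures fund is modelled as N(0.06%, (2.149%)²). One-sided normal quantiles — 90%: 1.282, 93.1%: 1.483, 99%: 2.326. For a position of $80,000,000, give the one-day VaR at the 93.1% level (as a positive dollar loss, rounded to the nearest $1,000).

$2,502,000

VaR = −μ + z·σ = −(0.06%) + 1.483 × 2.149% = 3.127%.
On $80,000,000: 0.03127 × $80,000,000 = $2,501,600.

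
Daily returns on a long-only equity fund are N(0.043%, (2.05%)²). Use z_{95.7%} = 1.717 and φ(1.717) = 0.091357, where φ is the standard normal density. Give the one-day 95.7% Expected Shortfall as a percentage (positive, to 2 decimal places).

4.31%

Tail multiplier: φ(z)/(1−α) = 0.091357 / 0.043 = 2.125.
ES = −(0.043%) + 2.05% × 2.125 = 4.313%.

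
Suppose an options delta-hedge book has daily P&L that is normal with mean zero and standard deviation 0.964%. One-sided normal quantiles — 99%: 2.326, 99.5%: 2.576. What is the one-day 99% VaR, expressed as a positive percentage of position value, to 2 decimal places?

VaR = z·σ = 2.326 × 0.964% = 2.242%.

2.24%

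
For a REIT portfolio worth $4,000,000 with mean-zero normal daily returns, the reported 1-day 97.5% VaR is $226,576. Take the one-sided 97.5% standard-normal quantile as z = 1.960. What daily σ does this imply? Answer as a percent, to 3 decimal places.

VaR as a fraction: $226,576 / $4,000,000 = 5.664%.
σ = VaR / z = 5.664% / 1.960 = 2.890%.

2.890%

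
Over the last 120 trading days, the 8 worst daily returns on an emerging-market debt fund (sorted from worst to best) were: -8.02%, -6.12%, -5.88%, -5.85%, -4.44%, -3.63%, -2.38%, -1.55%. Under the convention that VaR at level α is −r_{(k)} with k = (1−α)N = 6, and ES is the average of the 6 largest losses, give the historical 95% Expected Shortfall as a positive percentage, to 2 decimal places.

5.66%

The 6 worst returns sum to -33.94%.
ES = −(-33.94%) / 6 = 5.6566…% ≈ 5.66%.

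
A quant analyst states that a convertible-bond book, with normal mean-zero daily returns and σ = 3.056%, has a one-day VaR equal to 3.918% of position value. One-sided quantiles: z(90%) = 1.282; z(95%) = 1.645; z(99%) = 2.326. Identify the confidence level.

90%

Implied z = VaR/σ = 3.918 / 3.056 = 1.282.
This matches z(90%) = 1.282.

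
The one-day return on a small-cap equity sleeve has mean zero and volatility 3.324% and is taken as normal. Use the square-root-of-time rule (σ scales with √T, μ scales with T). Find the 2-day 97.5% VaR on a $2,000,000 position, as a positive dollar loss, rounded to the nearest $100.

At 97.5%, z = 1.960.
σ_{2d} = 3.324% × √2 = 4.701%.
VaR = 1.960 × 4.701% = 9.214%.
On $2,000,000: 0.09214 × $2,000,000 = $184,280.

$184,300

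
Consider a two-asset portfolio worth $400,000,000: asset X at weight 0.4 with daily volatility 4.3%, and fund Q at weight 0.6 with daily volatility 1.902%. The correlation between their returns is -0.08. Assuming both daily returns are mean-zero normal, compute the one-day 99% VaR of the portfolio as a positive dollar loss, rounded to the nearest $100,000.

σ_p² = 0.4²·4.3² + 0.6²·1.902² + 2·-0.08·0.4·0.6·4.3·1.902 = 3.9467 (%²).
σ_p = √3.9467 = 1.987%.
At 99%, z = 2.326.
VaR = 2.326 × 1.987% = 4.622%; on $400,000,000 that is $18,488,000.

$18,500,000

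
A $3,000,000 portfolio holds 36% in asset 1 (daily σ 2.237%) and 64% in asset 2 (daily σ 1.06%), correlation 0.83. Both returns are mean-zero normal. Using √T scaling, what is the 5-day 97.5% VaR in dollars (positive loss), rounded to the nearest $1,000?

σ_p = √(0.36²·2.237² + 0.64²·1.06² + 2·0.83·0.36·0.64·2.237·1.06) = 1.420%.
σ_{5d} = 1.420% × √5 = 3.175%.
z(97.5%) = 1.960.
VaR = 1.960 × 3.175% = 6.223%; on $3,000,000 that is $186,690.

$187,000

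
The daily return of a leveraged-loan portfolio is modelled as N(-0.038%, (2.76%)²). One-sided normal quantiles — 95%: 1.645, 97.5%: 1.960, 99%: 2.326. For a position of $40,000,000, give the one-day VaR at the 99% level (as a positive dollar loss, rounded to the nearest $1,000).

VaR = −μ + z·σ = −(-0.038%) + 2.326 × 2.76% = 6.458%.
On $40,000,000: 0.06458 × $40,000,000 = $2,583,200.

$2,583,000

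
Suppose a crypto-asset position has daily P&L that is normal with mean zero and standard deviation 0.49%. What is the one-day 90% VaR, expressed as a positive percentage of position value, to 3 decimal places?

At 90% one-sided, z = 1.282.
VaR = z·σ = 1.282 × 0.49% = 0.628%.

0.628%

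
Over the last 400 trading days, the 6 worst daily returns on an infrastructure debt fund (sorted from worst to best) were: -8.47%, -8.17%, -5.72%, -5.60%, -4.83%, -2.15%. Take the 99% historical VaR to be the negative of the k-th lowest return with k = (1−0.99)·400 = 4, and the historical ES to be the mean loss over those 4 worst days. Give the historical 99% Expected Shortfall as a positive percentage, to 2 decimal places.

6.99%

The 4 worst returns sum to -27.96%.
ES = −(-27.96%) / 4 = 6.99%.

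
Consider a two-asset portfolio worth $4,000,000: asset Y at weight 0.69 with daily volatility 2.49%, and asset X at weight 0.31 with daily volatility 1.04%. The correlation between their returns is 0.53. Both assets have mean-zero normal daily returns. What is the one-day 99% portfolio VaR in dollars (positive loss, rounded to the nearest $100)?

σ_p² = 0.69²·2.49² + 0.31²·1.04² + 2·0.53·0.69·0.31·2.49·1.04 = 3.6430 (%²).
σ_p = √3.6430 = 1.909%.
At 99%, z = 2.326.
VaR = 2.326 × 1.909% = 4.440%; on $4,000,000 that is $177,600.

$177,600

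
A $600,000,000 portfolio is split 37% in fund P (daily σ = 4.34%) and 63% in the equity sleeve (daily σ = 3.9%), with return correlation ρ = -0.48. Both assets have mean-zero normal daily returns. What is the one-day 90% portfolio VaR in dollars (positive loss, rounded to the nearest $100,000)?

σ_p² = 0.37²·4.34² + 0.63²·3.9² + 2·-0.48·0.37·0.63·4.34·3.9 = 4.8278 (%²).
σ_p = √4.8278 = 2.197%.
At 90%, z = 1.282.
VaR = 1.282 × 2.197% = 2.817%; on $600,000,000 that is $16,902,000.

$16,900,000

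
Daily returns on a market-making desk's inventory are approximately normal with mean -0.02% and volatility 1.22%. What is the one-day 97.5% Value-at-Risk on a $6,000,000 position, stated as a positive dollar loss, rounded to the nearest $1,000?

At 97.5% one-sided, z = 1.960.
VaR = −μ + z·σ = −(-0.02%) + 1.960 × 1.22% = 2.411%.
On $6,000,000: 0.02411 × $6,000,000 = $144,660.

$145,000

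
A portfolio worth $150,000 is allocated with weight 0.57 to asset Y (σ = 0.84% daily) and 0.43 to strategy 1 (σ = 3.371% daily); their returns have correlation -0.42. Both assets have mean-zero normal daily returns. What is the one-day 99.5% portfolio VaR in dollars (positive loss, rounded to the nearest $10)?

$5,110

σ_p² = 0.57²·0.84² + 0.43²·3.371² + 2·-0.42·0.57·0.43·0.84·3.371 = 1.7474 (%²).
σ_p = √1.7474 = 1.322%.
At 99.5%, z = 2.576.
VaR = 2.576 × 1.322% = 3.405%; on $150,000 that is $5,107.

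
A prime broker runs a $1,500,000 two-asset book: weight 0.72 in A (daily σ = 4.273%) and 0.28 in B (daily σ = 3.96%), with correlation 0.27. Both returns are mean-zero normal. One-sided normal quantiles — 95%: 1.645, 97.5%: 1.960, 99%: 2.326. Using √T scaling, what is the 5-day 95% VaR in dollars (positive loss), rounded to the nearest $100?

$195,400

σ_p = √(0.72²·4.273² + 0.28²·3.96² + 2·0.27·0.72·0.28·4.273·3.96) = 3.541%.
σ_{5d} = 3.541% × √5 = 7.918%.
VaR = 1.645 × 7.918% = 13.025%; on $1,500,000 that is $195,375.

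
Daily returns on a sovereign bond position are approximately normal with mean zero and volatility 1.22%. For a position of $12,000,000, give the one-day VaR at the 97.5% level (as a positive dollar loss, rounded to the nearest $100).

At 97.5% one-sided, z = 1.960.
VaR = z·σ = 1.960 × 1.22% = 2.391%.
On $12,000,000: 0.02391 × $12,000,000 = $286,920.

$286,900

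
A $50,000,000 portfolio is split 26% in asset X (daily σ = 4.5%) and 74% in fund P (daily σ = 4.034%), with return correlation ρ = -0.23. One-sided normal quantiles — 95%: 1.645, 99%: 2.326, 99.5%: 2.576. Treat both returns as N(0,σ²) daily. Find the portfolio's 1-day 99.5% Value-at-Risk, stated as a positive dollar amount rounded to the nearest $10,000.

σ_p² = 0.26²·4.5² + 0.74²·4.034² + 2·-0.23·0.26·0.74·4.5·4.034 = 8.6735 (%²).
σ_p = √8.6735 = 2.945%.
VaR = 2.576 × 2.945% = 7.586%; on $50,000,000 that is $3,793,000.

$3,790,000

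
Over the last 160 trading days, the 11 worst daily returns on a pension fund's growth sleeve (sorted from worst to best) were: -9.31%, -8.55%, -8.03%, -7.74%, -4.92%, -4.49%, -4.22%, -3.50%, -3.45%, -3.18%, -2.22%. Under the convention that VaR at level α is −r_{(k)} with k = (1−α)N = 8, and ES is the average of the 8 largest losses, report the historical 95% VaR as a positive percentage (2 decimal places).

k = 8; the 8th lowest return is -3.50%, so VaR = 3.50%.

3.50%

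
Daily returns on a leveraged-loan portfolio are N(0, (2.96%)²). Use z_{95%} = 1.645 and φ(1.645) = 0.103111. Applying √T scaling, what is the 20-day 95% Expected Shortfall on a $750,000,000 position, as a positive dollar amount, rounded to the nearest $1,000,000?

σ_{20d} = 2.96% × √20 = 13.238%.
ES multiplier = φ(z)/(1−α) = 0.103111/0.05 = 2.062.
ES = 13.238% × 2.062 = 27.297%; on $750,000,000: $204,727,500.

$205,000,000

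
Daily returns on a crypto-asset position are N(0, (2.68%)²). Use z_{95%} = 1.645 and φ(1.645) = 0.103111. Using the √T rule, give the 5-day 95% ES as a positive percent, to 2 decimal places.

σ_{5d} = 2.68% × √5 = 5.993%.
ES multiplier = φ(z)/(1−α) = 0.103111/0.05 = 2.062.
ES = 5.993% × 2.062 = 12.358%.

12.36%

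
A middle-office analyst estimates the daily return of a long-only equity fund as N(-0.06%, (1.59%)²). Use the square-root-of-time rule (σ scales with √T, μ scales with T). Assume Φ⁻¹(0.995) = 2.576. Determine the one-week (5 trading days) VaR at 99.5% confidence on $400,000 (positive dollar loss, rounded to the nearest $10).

σ_{5d} = 1.59% × √5 = 3.555%; μ_{5d} = 5 × -0.06% = -0.300%.
VaR = −(-0.300%) + 2.576 × 3.555% = 9.458%.
On $400,000: 0.09458 × $400,000 = $37,832.

$37,830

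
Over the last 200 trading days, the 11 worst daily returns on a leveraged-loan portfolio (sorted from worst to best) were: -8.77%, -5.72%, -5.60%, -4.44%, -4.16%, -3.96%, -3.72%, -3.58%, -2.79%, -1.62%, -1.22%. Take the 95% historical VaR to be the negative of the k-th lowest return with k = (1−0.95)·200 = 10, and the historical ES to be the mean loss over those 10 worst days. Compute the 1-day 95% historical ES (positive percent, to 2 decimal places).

The 10 worst returns sum to -44.36%.
ES = −(-44.36%) / 10 = 4.436% ≈ 4.44%.

4.44%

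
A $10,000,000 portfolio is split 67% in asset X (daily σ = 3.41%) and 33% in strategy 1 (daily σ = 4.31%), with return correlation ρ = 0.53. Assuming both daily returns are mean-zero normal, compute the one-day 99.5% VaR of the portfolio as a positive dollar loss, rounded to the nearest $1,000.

$842,000

σ_p² = 0.67²·3.41² + 0.33²·4.31² + 2·0.53·0.67·0.33·3.41·4.31 = 10.6873 (%²).
σ_p = √10.6873 = 3.269%.
At 99.5%, z = 2.576.
VaR = 2.576 × 3.269% = 8.421%; on $10,000,000 that is $842,100.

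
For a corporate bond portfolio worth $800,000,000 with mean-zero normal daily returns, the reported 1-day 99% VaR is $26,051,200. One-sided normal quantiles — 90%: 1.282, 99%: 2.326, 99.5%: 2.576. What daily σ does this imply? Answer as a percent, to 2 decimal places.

VaR as a fraction: $26,051,200 / $800,000,000 = 3.256%.
σ = VaR / z = 3.256% / 2.326 = 1.400%.

1.40%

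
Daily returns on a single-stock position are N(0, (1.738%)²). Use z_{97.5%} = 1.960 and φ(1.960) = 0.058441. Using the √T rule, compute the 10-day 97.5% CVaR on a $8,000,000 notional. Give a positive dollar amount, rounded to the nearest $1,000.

σ_{10d} = 1.738% × √10 = 5.496%.
ES multiplier = φ(z)/(1−α) = 0.058441/0.025 = 2.338.
ES = 5.496% × 2.338 = 12.850%; on $8,000,000: $1,028,000.

$1,028,000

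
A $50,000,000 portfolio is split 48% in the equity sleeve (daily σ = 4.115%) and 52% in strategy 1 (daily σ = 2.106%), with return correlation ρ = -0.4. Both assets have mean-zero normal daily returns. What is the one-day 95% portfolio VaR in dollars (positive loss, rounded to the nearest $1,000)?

$1,510,000

σ_p² = 0.48²·4.115² + 0.52²·2.106² + 2·-0.4·0.48·0.52·4.115·2.106 = 3.3702 (%²).
σ_p = √3.3702 = 1.836%.
At 95%, z = 1.645.
VaR = 1.645 × 1.836% = 3.020%; on $50,000,000 that is $1,510,000.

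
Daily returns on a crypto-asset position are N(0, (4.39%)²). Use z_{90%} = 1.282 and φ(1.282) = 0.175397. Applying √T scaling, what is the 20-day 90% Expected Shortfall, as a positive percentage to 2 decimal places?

σ_{20d} = 4.39% × √20 = 19.633%.
ES multiplier = φ(z)/(1−α) = 0.175397/0.1 = 1.754.
ES = 19.633% × 1.754 = 34.436%.

34.44%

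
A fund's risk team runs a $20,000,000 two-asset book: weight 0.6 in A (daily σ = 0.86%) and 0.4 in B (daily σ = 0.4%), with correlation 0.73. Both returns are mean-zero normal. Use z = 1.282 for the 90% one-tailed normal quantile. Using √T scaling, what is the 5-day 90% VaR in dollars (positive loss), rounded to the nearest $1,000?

$368,000

σ_p = √(0.6²·0.86² + 0.4²·0.4² + 2·0.73·0.6·0.4·0.86·0.4) = 0.642%.
σ_{5d} = 0.642% × √5 = 1.436%.
VaR = 1.282 × 1.436% = 1.841%; on $20,000,000 that is $368,200.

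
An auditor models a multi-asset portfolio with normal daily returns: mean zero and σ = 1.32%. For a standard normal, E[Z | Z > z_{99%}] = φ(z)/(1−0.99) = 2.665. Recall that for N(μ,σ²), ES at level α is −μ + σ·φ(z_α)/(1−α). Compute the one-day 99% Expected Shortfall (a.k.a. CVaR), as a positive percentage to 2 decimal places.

ES = 1.32% × 2.665 = 3.518%.

3.52%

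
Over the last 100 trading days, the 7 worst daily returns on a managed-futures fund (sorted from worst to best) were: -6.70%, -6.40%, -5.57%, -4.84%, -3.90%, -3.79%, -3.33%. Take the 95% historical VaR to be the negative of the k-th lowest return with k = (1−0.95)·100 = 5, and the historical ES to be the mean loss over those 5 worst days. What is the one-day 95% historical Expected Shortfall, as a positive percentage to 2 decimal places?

The 5 worst returns sum to -27.41%.
ES = −(-27.41%) / 5 = 5.482% ≈ 5.48%.

5.48%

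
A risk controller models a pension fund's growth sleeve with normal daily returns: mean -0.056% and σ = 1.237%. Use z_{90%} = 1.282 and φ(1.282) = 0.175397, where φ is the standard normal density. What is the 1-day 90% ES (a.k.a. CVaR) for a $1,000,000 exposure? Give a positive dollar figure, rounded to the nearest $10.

Tail multiplier: φ(z)/(1−α) = 0.175397 / 0.1 = 1.754.
ES = −(-0.056%) + 1.237% × 1.754 = 2.226%.
On $1,000,000: 0.02226 × $1,000,000 = $22,260.

$22,260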